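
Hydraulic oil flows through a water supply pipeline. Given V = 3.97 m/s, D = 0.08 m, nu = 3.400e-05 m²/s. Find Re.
Formula: Re = \frac{V D}{\nu}
Re = 3.97·0.08/3.400e-05 = 9341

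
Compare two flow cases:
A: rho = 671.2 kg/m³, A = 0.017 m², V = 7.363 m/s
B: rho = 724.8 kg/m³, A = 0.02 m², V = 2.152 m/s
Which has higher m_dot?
m_dot(A) = 84.01 kg/s, m_dot(B) = 31.2 kg/s. Answer: A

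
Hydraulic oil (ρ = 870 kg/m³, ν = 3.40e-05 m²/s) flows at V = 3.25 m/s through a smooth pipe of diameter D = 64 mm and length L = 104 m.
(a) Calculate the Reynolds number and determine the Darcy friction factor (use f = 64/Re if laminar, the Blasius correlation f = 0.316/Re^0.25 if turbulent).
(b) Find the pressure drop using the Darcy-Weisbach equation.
(a) Re = V·D/ν = 3.25·0.064/3.40e-05 = 6117.6 → turbulent (Re > 4000); f = 0.316/Re^0.25 = 0.316/6117.6^0.25 = 0.035731
(b) Darcy-Weisbach: ΔP = f·(L/D)·½ρV²/1000 = 0.035731·(104/0.064)·½·870·3.25²/1000 = 266.8 kPa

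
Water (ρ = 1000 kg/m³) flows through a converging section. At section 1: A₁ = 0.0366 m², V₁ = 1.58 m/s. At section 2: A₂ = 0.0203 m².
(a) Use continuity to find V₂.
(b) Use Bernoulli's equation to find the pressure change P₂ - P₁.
(a) Continuity: A₁V₁=A₂V₂ -> V₂=A₁V₁/A₂=0.0366*1.58/0.0203=2.85 m/s
(b) Bernoulli: P₂-P₁=0.5*rho*(V₁^2-V₂^2)/1000=0.5*1000*(1.58^2-2.85^2)/1000=-2.813 kPa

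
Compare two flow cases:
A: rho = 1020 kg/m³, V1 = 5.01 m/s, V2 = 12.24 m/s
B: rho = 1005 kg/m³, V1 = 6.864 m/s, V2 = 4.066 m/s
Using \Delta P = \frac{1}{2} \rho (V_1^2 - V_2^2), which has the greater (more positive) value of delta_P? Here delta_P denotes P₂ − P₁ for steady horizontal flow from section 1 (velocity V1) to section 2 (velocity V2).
delta_P(A) = -63.61 kPa, delta_P(B) = 15.37 kPa. Answer: B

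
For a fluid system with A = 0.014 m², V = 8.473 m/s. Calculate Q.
Formula: Q = A V
Q = 0.014·8.473·1000 = 118.6 L/s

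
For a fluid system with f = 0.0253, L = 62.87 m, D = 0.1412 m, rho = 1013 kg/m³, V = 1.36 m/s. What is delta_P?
Formula: \Delta P = f \frac{L}{D} \frac{\rho V^2}{2}
delta_P = 0.0253·(62.87/0.1412)·0.5·1013·1.36²/1000 = 10.55 kPa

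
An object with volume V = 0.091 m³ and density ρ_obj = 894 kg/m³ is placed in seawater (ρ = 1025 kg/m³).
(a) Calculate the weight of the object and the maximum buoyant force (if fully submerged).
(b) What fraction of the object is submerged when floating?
(a) W=rho_obj*g*V=894*9.81*0.091=798.1 N; F_B(max)=rho*g*V=1025*9.81*0.091=915.0 N
(b) Floating fraction=rho_obj/rho=894/1025=0.872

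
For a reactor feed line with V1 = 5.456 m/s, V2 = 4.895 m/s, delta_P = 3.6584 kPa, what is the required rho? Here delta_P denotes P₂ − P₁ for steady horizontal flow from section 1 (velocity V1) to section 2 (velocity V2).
Formula: \Delta P = \frac{1}{2} \rho (V_1^2 - V_2^2)
Substituting knowns: 3.6584 = 0.5·rho·(5.456² − 4.895²)/1000
Solving for rho: rho = 2·(3.6584·1000)/(5.456² − 4.895²) = 1260 kg/m³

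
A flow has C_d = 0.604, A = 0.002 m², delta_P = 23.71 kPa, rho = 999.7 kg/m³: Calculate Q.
Formula: Q = C_d A \sqrt{\frac{2 \Delta P}{\rho}}
Q = 0.604·0.002·√(2·(23.71·1000)/999.7)·1000 = 8.32 L/s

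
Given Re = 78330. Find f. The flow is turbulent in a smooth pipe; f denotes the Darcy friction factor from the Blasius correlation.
Formula: f = \frac{0.316}{Re^{0.25}}
f = 0.316/78330^0.25 = 0.01889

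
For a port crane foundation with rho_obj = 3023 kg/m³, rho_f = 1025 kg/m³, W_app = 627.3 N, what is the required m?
Formula: W_{app} = mg\left(1 - \frac{\rho_f}{\rho_{obj}}\right)
Substituting knowns: 627.3 = m·9.81·(1 − 1025/3023)
Solving for m: m = 627.3/(9.81·(1 − 1025/3023)) = 96.75 kg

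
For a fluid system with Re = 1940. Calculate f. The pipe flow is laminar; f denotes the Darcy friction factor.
Formula: f = \frac{64}{Re}
f = 64/1940 = 0.03299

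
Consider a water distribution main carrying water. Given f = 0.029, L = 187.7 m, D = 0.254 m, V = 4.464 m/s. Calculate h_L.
Formula: h_L = f \frac{L}{D} \frac{V^2}{2g}
h_L = 0.029·(187.7/0.254)·4.464²/(2·9.81) = 21.77 m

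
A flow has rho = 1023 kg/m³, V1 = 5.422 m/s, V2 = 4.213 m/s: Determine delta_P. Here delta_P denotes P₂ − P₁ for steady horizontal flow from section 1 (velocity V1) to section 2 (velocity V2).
Formula: \Delta P = \frac{1}{2} \rho (V_1^2 - V_2^2)
delta_P = 0.5·1023·(5.422² − 4.213²)/1000 = 5.958 kPa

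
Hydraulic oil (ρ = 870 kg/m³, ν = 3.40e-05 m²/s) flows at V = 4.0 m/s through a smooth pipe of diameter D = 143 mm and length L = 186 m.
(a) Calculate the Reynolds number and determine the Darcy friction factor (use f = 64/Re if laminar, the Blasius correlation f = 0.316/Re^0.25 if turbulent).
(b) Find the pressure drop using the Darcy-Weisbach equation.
(a) Re = V·D/ν = 4.0·0.143/3.40e-05 = 16824 → turbulent (Re > 4000); f = 0.316/Re^0.25 = 0.316/16824^0.25 = 0.027746
(b) Darcy-Weisbach: ΔP = f·(L/D)·½ρV²/1000 = 0.027746·(186/0.143)·½·870·4.0²/1000 = 251.2 kPa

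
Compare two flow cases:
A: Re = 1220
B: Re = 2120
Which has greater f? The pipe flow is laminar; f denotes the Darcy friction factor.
f(A) = 0.05246, f(B) = 0.03019. Answer: A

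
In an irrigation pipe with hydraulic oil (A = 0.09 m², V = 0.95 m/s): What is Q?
Formula: Q = A V
Q = 0.09·0.95·1000 = 85.5 L/s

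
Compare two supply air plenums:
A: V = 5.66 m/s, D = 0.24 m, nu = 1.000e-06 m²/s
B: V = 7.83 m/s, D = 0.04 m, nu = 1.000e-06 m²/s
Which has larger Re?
Re(A) = 1.358e+06, Re(B) = 313200. Answer: A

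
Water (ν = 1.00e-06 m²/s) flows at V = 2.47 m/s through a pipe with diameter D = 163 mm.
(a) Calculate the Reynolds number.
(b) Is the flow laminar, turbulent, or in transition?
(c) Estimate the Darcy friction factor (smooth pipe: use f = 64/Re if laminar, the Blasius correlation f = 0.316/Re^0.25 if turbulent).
(a) Re = V·D/ν = 2.47·0.163/1.00e-06 = 402610
(b) Flow regime: turbulent (Re > 4000)
(c) Friction factor: f = 0.316/Re^0.25 = 0.316/402610^0.25 = 0.01254 (Blasius is strictly valid for Re ≲ 1e5; used here as the smooth-pipe estimate the problem specifies)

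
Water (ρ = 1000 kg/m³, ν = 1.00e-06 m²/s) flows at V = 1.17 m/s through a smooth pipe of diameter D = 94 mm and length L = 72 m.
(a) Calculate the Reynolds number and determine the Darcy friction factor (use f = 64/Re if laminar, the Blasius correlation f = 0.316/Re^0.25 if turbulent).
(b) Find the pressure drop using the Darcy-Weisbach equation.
(a) Re = V·D/ν = 1.17·0.094/1.00e-06 = 109980 → turbulent (Re > 4000); f = 0.316/Re^0.25 = 0.316/109980^0.25 = 0.017352 (Blasius is strictly valid for Re ≲ 1e5; used here as the smooth-pipe estimate the problem specifies)
(b) Darcy-Weisbach: ΔP = f·(L/D)·½ρV²/1000 = 0.017352·(72/0.094)·½·1000·1.17²/1000 = 9.097 kPa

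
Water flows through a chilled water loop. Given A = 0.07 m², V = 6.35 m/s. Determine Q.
Formula: Q = A V
Q = 0.07·6.35·1000 = 444.5 L/s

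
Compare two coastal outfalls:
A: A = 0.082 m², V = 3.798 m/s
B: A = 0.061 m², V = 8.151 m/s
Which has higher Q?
Q(A) = 311.4 L/s, Q(B) = 497.2 L/s. Answer: B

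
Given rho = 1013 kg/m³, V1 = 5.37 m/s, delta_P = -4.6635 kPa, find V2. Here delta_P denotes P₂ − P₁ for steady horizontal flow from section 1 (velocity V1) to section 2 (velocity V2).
Formula: \Delta P = \frac{1}{2} \rho (V_1^2 - V_2^2)
Substituting knowns: -4.6635 = 0.5·1013·(5.37² − V2²)/1000
Solving for V2: V2 = √(5.37² − 2·(-4.6635·1000)/1013) = 6.168 m/s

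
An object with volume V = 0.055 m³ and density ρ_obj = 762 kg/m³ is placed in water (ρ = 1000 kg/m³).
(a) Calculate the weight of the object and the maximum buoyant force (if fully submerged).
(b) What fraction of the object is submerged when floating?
(a) W=rho_obj*g*V=762*9.81*0.055=411.1 N; F_B(max)=rho*g*V=1000*9.81*0.055=539.5 N
(b) Floating fraction=rho_obj/rho=762/1000=0.762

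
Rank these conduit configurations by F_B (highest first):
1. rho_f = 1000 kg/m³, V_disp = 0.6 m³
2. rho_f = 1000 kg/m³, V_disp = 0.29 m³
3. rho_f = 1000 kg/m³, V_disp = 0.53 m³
Case 1: F_B = 5886 N
Case 2: F_B = 2845 N
Case 3: F_B = 5199 N
Ranking (highest first): 1, 3, 2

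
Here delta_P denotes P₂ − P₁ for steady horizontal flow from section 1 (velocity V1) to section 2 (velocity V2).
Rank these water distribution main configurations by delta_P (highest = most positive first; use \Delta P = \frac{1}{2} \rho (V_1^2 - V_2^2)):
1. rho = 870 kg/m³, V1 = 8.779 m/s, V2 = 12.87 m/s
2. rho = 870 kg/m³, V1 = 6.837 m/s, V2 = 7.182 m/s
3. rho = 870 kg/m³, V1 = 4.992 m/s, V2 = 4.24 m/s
Case 1: delta_P = -38.53 kPa
Case 2: delta_P = -2.104 kPa
Case 3: delta_P = 3.02 kPa
Ranking (highest first): 3, 2, 1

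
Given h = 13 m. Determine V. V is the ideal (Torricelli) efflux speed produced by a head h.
Formula: V = \sqrt{2 g h}
V = √(2·9.81·13) = 15.97 m/s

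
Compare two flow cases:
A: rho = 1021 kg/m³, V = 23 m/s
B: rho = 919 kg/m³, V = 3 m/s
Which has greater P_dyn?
P_dyn(A) = 270.1 kPa, P_dyn(B) = 4.136 kPa. Answer: A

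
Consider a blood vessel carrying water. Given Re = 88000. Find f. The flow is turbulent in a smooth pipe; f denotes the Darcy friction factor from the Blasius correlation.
Formula: f = \frac{0.316}{Re^{0.25}}
f = 0.316/88000^0.25 = 0.01835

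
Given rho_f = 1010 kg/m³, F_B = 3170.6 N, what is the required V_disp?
Formula: F_B = \rho_f g V_{disp}
Substituting knowns: 3170.6 = 1010·9.81·V_disp
Solving for V_disp: V_disp = 3170.6/(1010·9.81) = 0.32 m³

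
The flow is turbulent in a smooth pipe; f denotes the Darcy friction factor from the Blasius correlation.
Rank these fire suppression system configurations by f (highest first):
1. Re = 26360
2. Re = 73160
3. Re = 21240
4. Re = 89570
Case 1: f = 0.0248
Case 2: f = 0.01921
Case 3: f = 0.02618
Case 4: f = 0.01827
Ranking (highest first): 3, 1, 2, 4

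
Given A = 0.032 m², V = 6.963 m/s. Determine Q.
Formula: Q = A V
Q = 0.032·6.963·1000 = 222.8 L/s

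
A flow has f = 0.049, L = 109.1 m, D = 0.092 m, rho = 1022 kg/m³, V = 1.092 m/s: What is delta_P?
Formula: \Delta P = f \frac{L}{D} \frac{\rho V^2}{2}
delta_P = 0.049·(109.1/0.092)·0.5·1022·1.092²/1000 = 35.41 kPa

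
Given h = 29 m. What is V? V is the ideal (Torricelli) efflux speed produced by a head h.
Formula: V = \sqrt{2 g h}
V = √(2·9.81·29) = 23.85 m/s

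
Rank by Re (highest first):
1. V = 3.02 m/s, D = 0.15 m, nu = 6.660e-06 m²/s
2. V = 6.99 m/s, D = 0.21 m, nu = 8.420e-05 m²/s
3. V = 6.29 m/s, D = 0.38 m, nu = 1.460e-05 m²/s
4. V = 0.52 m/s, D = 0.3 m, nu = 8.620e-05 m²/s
Case 1: Re = 68018
Case 2: Re = 17433
Case 3: Re = 163712
Case 4: Re = 1810
Ranking (highest first): 3, 1, 2, 4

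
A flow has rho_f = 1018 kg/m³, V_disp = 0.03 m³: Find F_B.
Formula: F_B = \rho_f g V_{disp}
F_B = 1018·9.81·0.03 = 299.6 N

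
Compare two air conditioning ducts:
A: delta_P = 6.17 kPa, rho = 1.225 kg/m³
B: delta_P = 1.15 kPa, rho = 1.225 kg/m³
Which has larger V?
V(A) = 100.4 m/s, V(B) = 43.33 m/s. Answer: A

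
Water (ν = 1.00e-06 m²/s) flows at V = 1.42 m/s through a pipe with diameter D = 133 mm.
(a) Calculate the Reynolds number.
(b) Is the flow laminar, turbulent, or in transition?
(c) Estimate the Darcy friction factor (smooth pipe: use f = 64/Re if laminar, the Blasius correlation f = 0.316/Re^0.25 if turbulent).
(a) Re = V·D/ν = 1.42·0.133/1.00e-06 = 188860
(b) Flow regime: turbulent (Re > 4000)
(c) Friction factor: f = 0.316/Re^0.25 = 0.316/188860^0.25 = 0.01516 (Blasius is strictly valid for Re ≲ 1e5; used here as the smooth-pipe estimate the problem specifies)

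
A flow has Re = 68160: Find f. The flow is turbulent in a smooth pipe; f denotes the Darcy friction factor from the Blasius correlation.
Formula: f = \frac{0.316}{Re^{0.25}}
f = 0.316/68160^0.25 = 0.01956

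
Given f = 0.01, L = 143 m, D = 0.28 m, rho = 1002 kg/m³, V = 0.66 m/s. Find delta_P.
Formula: \Delta P = f \frac{L}{D} \frac{\rho V^2}{2}
delta_P = 0.01·(143/0.28)·0.5·1002·0.66²/1000 = 1.115 kPa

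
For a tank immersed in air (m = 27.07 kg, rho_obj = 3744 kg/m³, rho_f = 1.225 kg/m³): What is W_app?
Formula: W_{app} = mg\left(1 - \frac{\rho_f}{\rho_{obj}}\right)
W_app = 27.07·9.81·(1 − 1.225/3744) = 265.5 N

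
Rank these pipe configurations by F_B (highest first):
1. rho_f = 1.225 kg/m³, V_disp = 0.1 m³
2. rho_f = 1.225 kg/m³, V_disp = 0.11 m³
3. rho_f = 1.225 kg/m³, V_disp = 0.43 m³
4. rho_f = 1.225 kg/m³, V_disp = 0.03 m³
Case 1: F_B = 1.202 N
Case 2: F_B = 1.322 N
Case 3: F_B = 5.167 N
Case 4: F_B = 0.3605 N
Ranking (highest first): 3, 2, 1, 4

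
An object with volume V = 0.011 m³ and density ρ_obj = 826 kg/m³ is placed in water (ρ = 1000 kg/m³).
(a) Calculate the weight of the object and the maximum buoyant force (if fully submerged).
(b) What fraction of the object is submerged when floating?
(a) W=rho_obj*g*V=826*9.81*0.011=89.1 N; F_B(max)=rho*g*V=1000*9.81*0.011=107.9 N
(b) Floating fraction=rho_obj/rho=826/1000=0.826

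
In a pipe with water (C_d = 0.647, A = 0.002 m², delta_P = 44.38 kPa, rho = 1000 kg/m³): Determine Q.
Formula: Q = C_d A \sqrt{\frac{2 \Delta P}{\rho}}
Q = 0.647·0.002·√(2·(44.38·1000)/1000)·1000 = 12.19 L/s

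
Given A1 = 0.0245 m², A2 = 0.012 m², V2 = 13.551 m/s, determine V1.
Formula: V_2 = \frac{A_1 V_1}{A_2}
Substituting knowns: 13.551 = 0.0245·V1/0.012
Solving for V1: V1 = 13.551·0.012/0.0245 = 6.637 m/s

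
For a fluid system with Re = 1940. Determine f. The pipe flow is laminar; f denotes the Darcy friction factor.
Formula: f = \frac{64}{Re}
f = 64/1940 = 0.03299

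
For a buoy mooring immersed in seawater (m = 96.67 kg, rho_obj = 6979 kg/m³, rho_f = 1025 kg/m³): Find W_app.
Formula: W_{app} = mg\left(1 - \frac{\rho_f}{\rho_{obj}}\right)
W_app = 96.67·9.81·(1 − 1025/6979) = 809.1 N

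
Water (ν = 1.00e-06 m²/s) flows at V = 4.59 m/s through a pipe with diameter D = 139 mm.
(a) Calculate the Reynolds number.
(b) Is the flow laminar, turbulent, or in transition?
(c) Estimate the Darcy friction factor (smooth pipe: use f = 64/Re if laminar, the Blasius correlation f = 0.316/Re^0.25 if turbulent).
(a) Re = V·D/ν = 4.59·0.139/1.00e-06 = 638010
(b) Flow regime: turbulent (Re > 4000)
(c) Friction factor: f = 0.316/Re^0.25 = 0.316/638010^0.25 = 0.01118 (Blasius is strictly valid for Re ≲ 1e5; used here as the smooth-pipe estimate the problem specifies)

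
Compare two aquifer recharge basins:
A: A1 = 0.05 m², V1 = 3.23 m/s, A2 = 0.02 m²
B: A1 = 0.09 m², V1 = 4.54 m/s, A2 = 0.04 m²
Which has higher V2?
V2(A) = 8.075 m/s, V2(B) = 10.21 m/s. Answer: B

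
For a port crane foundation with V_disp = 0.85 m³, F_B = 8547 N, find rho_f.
Formula: F_B = \rho_f g V_{disp}
Substituting knowns: 8547 = rho_f·9.81·0.85
Solving for rho_f: rho_f = 8547/(9.81·0.85) = 1025 kg/m³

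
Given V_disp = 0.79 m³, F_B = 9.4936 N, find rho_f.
Formula: F_B = \rho_f g V_{disp}
Substituting knowns: 9.4936 = rho_f·9.81·0.79
Solving for rho_f: rho_f = 9.4936/(9.81·0.79) = 1.225 kg/m³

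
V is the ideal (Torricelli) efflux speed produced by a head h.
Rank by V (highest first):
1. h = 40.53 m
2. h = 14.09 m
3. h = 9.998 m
Case 1: V = 28.2 m/s
Case 2: V = 16.63 m/s
Case 3: V = 14.01 m/s
Ranking (highest first): 1, 2, 3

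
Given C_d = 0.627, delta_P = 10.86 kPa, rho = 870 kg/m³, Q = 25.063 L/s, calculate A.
Formula: Q = C_d A \sqrt{\frac{2 \Delta P}{\rho}}
Substituting knowns: 25.063 = 0.627·A·√(2·(10.86·1000)/870)·1000
Solving for A: A = (25.063/1000)/(0.627·√(2·(10.86·1000)/870)) = 0.008 m²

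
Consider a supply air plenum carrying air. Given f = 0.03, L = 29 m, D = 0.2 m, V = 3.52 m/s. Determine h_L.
Formula: h_L = f \frac{L}{D} \frac{V^2}{2g}
h_L = 0.03·(29/0.2)·3.52²/(2·9.81) = 2.747 m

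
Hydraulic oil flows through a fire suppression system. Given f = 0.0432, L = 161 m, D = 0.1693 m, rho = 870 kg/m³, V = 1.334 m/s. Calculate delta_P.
Formula: \Delta P = f \frac{L}{D} \frac{\rho V^2}{2}
delta_P = 0.0432·(161/0.1693)·0.5·870·1.334²/1000 = 31.8 kPa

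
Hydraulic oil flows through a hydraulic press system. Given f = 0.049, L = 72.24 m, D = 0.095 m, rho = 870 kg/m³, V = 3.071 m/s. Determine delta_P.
Formula: \Delta P = f \frac{L}{D} \frac{\rho V^2}{2}
delta_P = 0.049·(72.24/0.095)·0.5·870·3.071²/1000 = 152.9 kPa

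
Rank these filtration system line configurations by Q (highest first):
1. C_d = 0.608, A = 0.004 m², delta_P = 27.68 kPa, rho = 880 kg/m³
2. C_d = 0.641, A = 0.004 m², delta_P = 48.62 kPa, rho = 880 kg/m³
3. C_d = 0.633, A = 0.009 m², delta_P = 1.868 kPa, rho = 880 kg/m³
Case 1: Q = 19.29 L/s
Case 2: Q = 26.95 L/s
Case 3: Q = 11.74 L/s
Ranking (highest first): 2, 1, 3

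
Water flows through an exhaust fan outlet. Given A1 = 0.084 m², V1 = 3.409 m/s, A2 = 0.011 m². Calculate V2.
Formula: V_2 = \frac{A_1 V_1}{A_2}
V2 = 0.084·3.409/0.011 = 26.03 m/s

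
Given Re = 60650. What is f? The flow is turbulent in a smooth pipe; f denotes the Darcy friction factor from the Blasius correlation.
Formula: f = \frac{0.316}{Re^{0.25}}
f = 0.316/60650^0.25 = 0.02014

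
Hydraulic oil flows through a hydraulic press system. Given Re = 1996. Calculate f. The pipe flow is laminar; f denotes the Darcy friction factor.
Formula: f = \frac{64}{Re}
f = 64/1996 = 0.03206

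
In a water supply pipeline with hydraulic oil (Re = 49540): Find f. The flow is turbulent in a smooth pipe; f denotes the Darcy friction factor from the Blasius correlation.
Formula: f = \frac{0.316}{Re^{0.25}}
f = 0.316/49540^0.25 = 0.02118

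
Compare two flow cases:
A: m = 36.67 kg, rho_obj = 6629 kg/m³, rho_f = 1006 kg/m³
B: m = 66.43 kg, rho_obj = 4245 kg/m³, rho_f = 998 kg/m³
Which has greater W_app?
W_app(A) = 305.1 N, W_app(B) = 498.5 N. Answer: B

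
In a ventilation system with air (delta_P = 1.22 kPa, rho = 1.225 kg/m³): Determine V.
Formula: V = \sqrt{\frac{2 \Delta P}{\rho}}
V = √(2·(1.22·1000)/1.225) = 44.63 m/s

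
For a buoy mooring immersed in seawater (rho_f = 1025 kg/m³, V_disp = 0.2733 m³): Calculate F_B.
Formula: F_B = \rho_f g V_{disp}
F_B = 1025·9.81·0.2733 = 2748 N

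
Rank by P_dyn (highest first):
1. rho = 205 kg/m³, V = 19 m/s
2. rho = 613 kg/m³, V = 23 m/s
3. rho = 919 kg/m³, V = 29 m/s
Case 1: P_dyn = 37 kPa
Case 2: P_dyn = 162.1 kPa
Case 3: P_dyn = 386.4 kPa
Ranking (highest first): 3, 2, 1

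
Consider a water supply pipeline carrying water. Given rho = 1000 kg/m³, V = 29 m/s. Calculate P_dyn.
Formula: P_{dyn} = \frac{1}{2} \rho V^2
P_dyn = 0.5·1000·29²/1000 = 420.5 kPa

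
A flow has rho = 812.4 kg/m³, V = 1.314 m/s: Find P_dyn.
Formula: P_{dyn} = \frac{1}{2} \rho V^2
P_dyn = 0.5·812.4·1.314²/1000 = 0.7013 kPa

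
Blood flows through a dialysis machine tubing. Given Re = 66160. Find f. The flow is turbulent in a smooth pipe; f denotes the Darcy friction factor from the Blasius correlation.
Formula: f = \frac{0.316}{Re^{0.25}}
f = 0.316/66160^0.25 = 0.0197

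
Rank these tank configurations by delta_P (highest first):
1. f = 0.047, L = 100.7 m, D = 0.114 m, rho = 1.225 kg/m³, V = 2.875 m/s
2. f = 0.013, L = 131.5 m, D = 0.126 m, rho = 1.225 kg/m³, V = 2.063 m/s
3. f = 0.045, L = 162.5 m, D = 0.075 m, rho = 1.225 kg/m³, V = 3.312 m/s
Case 1: delta_P = 0.2102 kPa
Case 2: delta_P = 0.03537 kPa
Case 3: delta_P = 0.6551 kPa
Ranking (highest first): 3, 1, 2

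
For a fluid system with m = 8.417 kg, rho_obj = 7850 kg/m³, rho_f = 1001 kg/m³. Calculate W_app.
Formula: W_{app} = mg\left(1 - \frac{\rho_f}{\rho_{obj}}\right)
W_app = 8.417·9.81·(1 − 1001/7850) = 72.04 N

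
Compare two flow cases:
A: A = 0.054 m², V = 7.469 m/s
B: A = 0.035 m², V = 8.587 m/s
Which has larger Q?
Q(A) = 403.3 L/s, Q(B) = 300.5 L/s. Answer: A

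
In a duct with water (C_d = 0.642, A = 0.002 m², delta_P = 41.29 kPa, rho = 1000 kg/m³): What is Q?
Formula: Q = C_d A \sqrt{\frac{2 \Delta P}{\rho}}
Q = 0.642·0.002·√(2·(41.29·1000)/1000)·1000 = 11.67 L/s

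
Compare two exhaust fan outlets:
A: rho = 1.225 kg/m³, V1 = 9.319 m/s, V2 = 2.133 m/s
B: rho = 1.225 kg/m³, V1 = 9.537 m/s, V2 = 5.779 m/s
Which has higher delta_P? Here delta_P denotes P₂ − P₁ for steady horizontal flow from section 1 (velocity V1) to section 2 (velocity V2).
delta_P(A) = 0.05041 kPa, delta_P(B) = 0.03525 kPa. Answer: A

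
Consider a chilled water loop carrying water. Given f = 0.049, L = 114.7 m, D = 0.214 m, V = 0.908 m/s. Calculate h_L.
Formula: h_L = f \frac{L}{D} \frac{V^2}{2g}
h_L = 0.049·(114.7/0.214)·0.908²/(2·9.81) = 1.104 m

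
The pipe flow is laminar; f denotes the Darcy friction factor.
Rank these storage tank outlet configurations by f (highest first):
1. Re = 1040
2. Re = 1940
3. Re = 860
Case 1: f = 0.06154
Case 2: f = 0.03299
Case 3: f = 0.07442
Ranking (highest first): 3, 1, 2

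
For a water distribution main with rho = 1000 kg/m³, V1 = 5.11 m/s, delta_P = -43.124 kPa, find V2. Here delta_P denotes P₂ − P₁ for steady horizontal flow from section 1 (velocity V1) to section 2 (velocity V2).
Formula: \Delta P = \frac{1}{2} \rho (V_1^2 - V_2^2)
Substituting knowns: -43.124 = 0.5·1000·(5.11² − V2²)/1000
Solving for V2: V2 = √(5.11² − 2·(-43.124·1000)/1000) = 10.6 m/s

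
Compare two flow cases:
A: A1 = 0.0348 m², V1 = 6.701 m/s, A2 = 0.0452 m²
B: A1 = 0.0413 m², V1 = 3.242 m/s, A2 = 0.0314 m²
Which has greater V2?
V2(A) = 5.159 m/s, V2(B) = 4.264 m/s. Answer: A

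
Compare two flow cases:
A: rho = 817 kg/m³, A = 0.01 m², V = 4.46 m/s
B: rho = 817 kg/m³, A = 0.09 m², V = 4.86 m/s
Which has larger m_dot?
m_dot(A) = 36.44 kg/s, m_dot(B) = 357.4 kg/s. Answer: B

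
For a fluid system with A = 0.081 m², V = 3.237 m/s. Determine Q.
Formula: Q = A V
Q = 0.081·3.237·1000 = 262.2 L/s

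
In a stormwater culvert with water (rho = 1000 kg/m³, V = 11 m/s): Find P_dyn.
Formula: P_{dyn} = \frac{1}{2} \rho V^2
P_dyn = 0.5·1000·11²/1000 = 60.5 kPa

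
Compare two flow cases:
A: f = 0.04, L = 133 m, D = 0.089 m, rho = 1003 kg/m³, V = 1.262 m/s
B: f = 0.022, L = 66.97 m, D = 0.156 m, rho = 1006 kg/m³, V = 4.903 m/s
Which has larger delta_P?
delta_P(A) = 47.74 kPa, delta_P(B) = 114.2 kPa. Answer: B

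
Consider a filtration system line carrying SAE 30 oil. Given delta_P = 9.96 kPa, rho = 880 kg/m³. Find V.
Formula: V = \sqrt{\frac{2 \Delta P}{\rho}}
V = √(2·(9.96·1000)/880) = 4.758 m/s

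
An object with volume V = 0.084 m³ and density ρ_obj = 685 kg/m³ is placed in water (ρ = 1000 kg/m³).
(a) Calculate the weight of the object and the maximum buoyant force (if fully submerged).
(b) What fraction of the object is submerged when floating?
(a) W=rho_obj*g*V=685*9.81*0.084=564.5 N; F_B(max)=rho*g*V=1000*9.81*0.084=824.0 N
(b) Floating fraction=rho_obj/rho=685/1000=0.685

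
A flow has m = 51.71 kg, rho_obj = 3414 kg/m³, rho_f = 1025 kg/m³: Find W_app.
Formula: W_{app} = mg\left(1 - \frac{\rho_f}{\rho_{obj}}\right)
W_app = 51.71·9.81·(1 − 1025/3414) = 355 N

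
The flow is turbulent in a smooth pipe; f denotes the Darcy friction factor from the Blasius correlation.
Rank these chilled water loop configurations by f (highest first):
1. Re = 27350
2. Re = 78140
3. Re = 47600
Case 1: f = 0.02457
Case 2: f = 0.0189
Case 3: f = 0.02139
Ranking (highest first): 1, 3, 2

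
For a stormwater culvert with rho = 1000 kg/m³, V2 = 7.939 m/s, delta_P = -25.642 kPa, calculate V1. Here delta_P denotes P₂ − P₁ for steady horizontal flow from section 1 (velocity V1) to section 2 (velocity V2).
Formula: \Delta P = \frac{1}{2} \rho (V_1^2 - V_2^2)
Substituting knowns: -25.642 = 0.5·1000·(V1² − 7.939²)/1000
Solving for V1: V1 = √(7.939² + 2·(-25.642·1000)/1000) = 3.427 m/s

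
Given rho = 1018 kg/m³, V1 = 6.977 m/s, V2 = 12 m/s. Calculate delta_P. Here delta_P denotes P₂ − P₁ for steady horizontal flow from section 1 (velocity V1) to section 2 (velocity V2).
Formula: \Delta P = \frac{1}{2} \rho (V_1^2 - V_2^2)
delta_P = 0.5·1018·(6.977² − 12²)/1000 = -48.52 kPa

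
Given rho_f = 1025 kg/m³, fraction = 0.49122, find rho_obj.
Formula: f_{sub} = \frac{\rho_{obj}}{\rho_f}
Substituting knowns: 0.49122 = rho_obj/1025
Solving for rho_obj: rho_obj = 0.49122·1025 = 503.5 kg/m³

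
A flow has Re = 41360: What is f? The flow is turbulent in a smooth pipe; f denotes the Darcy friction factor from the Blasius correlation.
Formula: f = \frac{0.316}{Re^{0.25}}
f = 0.316/41360^0.25 = 0.02216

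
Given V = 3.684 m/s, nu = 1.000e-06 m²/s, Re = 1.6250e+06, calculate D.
Formula: Re = \frac{V D}{\nu}
Substituting knowns: 1.6250e+06 = 3.684·D/1.000e-06
Solving for D: D = 1.6250e+06·1.000e-06/3.684 = 0.4411 m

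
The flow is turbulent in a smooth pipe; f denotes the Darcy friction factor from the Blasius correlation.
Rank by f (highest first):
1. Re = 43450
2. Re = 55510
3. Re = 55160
Case 1: f = 0.02189
Case 2: f = 0.02059
Case 3: f = 0.02062
Ranking (highest first): 1, 3, 2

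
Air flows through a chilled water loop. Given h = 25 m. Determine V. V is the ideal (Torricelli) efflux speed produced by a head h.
Formula: V = \sqrt{2 g h}
V = √(2·9.81·25) = 22.15 m/s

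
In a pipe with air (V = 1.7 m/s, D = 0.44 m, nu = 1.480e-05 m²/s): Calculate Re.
Formula: Re = \frac{V D}{\nu}
Re = 1.7·0.44/1.480e-05 = 50541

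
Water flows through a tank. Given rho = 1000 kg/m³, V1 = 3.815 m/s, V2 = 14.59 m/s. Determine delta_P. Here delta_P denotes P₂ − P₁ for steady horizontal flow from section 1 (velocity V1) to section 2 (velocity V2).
Formula: \Delta P = \frac{1}{2} \rho (V_1^2 - V_2^2)
delta_P = 0.5·1000·(3.815² − 14.59²)/1000 = -99.16 kPa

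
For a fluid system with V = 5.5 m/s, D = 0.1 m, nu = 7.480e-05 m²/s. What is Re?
Formula: Re = \frac{V D}{\nu}
Re = 5.5·0.1/7.480e-05 = 7353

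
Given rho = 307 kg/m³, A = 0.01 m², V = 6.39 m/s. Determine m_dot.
Formula: \dot{m} = \rho A V
m_dot = 307·0.01·6.39 = 19.62 kg/s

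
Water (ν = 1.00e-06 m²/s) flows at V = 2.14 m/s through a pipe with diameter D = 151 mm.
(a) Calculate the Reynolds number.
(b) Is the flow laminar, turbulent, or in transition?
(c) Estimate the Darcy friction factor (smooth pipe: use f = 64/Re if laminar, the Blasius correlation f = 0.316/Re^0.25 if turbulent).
(a) Re = V·D/ν = 2.14·0.151/1.00e-06 = 323140
(b) Flow regime: turbulent (Re > 4000)
(c) Friction factor: f = 0.316/Re^0.25 = 0.316/323140^0.25 = 0.01325 (Blasius is strictly valid for Re ≲ 1e5; used here as the smooth-pipe estimate the problem specifies)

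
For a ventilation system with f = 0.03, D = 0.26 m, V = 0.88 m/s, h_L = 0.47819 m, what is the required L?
Formula: h_L = f \frac{L}{D} \frac{V^2}{2g}
Substituting knowns: 0.47819 = 0.03·(L/0.26)·0.88²/(2·9.81)
Solving for L: L = 0.47819·2·9.81·0.26/(0.03·0.88²) = 105 m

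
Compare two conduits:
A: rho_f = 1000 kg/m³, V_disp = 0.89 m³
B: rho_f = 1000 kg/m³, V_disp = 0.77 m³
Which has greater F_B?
F_B(A) = 8731 N, F_B(B) = 7554 N. Answer: A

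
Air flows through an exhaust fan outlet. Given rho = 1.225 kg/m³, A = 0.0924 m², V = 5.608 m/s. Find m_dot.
Formula: \dot{m} = \rho A V
m_dot = 1.225·0.0924·5.608 = 0.6348 kg/s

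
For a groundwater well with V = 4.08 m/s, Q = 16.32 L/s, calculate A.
Formula: Q = A V
Substituting knowns: 16.32 = A·4.08·1000
Solving for A: A = (16.32/1000)/4.08 = 0.004 m²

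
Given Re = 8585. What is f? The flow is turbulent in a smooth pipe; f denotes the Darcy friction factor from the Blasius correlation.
Formula: f = \frac{0.316}{Re^{0.25}}
f = 0.316/8585^0.25 = 0.03283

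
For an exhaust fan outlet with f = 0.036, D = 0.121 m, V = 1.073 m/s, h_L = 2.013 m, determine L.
Formula: h_L = f \frac{L}{D} \frac{V^2}{2g}
Substituting knowns: 2.013 = 0.036·(L/0.121)·1.073²/(2·9.81)
Solving for L: L = 2.013·2·9.81·0.121/(0.036·1.073²) = 115.3 m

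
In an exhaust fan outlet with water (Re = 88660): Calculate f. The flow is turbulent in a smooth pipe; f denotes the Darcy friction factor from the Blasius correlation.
Formula: f = \frac{0.316}{Re^{0.25}}
f = 0.316/88660^0.25 = 0.01831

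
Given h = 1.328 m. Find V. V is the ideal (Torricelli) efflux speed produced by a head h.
Formula: V = \sqrt{2 g h}
V = √(2·9.81·1.328) = 5.104 m/s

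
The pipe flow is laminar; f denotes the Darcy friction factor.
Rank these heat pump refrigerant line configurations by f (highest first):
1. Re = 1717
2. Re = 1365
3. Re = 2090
Case 1: f = 0.03727
Case 2: f = 0.04689
Case 3: f = 0.03062
Ranking (highest first): 2, 1, 3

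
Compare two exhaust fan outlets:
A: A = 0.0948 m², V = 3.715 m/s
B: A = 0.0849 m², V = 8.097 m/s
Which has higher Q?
Q(A) = 352.2 L/s, Q(B) = 687.4 L/s. Answer: B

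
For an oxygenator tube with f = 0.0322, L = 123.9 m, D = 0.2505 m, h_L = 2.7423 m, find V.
Formula: h_L = f \frac{L}{D} \frac{V^2}{2g}
Substituting knowns: 2.7423 = 0.0322·(123.9/0.2505)·V²/(2·9.81)
Solving for V: V = √(2.7423·2·9.81/(0.0322·(123.9/0.2505))) = 1.838 m/s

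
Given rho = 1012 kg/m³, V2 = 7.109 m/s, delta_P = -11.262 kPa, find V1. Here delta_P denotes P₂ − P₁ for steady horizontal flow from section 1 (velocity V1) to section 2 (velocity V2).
Formula: \Delta P = \frac{1}{2} \rho (V_1^2 - V_2^2)
Substituting knowns: -11.262 = 0.5·1012·(V1² − 7.109²)/1000
Solving for V1: V1 = √(7.109² + 2·(-11.262·1000)/1012) = 5.318 m/s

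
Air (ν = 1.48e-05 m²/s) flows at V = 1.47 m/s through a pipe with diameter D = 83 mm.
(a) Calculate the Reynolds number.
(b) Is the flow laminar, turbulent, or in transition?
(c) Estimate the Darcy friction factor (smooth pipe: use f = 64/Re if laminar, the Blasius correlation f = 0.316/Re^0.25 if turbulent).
(a) Re = V·D/ν = 1.47·0.083/1.48e-05 = 8243.9
(b) Flow regime: turbulent (Re > 4000)
(c) Friction factor: f = 0.316/Re^0.25 = 0.316/8243.9^0.25 = 0.03316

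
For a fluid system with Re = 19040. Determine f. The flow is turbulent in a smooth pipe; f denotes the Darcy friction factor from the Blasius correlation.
Formula: f = \frac{0.316}{Re^{0.25}}
f = 0.316/19040^0.25 = 0.0269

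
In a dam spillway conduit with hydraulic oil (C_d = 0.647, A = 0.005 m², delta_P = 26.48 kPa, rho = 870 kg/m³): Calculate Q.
Formula: Q = C_d A \sqrt{\frac{2 \Delta P}{\rho}}
Q = 0.647·0.005·√(2·(26.48·1000)/870)·1000 = 25.24 L/s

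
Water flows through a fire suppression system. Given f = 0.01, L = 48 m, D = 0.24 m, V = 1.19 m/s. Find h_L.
Formula: h_L = f \frac{L}{D} \frac{V^2}{2g}
h_L = 0.01·(48/0.24)·1.19²/(2·9.81) = 0.1444 m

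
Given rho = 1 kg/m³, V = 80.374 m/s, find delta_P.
Formula: V = \sqrt{\frac{2 \Delta P}{\rho}}
Substituting knowns: 80.374 = √(2·(delta_P·1000)/1)
Solving for delta_P: delta_P = 80.374²·1/2/1000 = 3.23 kPa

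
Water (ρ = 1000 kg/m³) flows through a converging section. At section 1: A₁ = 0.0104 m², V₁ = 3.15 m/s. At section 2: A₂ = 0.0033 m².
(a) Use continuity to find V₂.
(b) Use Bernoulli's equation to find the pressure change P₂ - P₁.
(a) Continuity: A₁V₁=A₂V₂ -> V₂=A₁V₁/A₂=0.0104*3.15/0.0033=9.93 m/s
(b) Bernoulli: P₂-P₁=0.5*rho*(V₁^2-V₂^2)/1000=0.5*1000*(3.15^2-9.93^2)/1000=-44.34 kPa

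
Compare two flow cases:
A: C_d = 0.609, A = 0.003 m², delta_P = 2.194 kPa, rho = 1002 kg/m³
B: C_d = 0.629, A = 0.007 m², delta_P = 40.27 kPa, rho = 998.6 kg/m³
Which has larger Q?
Q(A) = 3.823 L/s, Q(B) = 39.54 L/s. Answer: B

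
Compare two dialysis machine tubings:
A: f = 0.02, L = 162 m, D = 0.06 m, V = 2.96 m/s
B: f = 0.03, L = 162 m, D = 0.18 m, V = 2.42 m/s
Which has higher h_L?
h_L(A) = 24.11 m, h_L(B) = 8.059 m. Answer: A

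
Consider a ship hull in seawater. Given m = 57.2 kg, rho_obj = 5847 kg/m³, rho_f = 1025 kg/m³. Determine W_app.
Formula: W_{app} = mg\left(1 - \frac{\rho_f}{\rho_{obj}}\right)
W_app = 57.2·9.81·(1 − 1025/5847) = 462.8 N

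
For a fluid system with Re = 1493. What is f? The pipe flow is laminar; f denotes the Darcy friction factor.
Formula: f = \frac{64}{Re}
f = 64/1493 = 0.04287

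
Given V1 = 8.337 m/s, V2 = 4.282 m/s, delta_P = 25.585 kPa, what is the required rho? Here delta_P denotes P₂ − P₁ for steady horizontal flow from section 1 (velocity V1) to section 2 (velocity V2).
Formula: \Delta P = \frac{1}{2} \rho (V_1^2 - V_2^2)
Substituting knowns: 25.585 = 0.5·rho·(8.337² − 4.282²)/1000
Solving for rho: rho = 2·(25.585·1000)/(8.337² − 4.282²) = 1000 kg/m³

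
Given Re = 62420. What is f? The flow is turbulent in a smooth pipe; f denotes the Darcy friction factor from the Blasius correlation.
Formula: f = \frac{0.316}{Re^{0.25}}
f = 0.316/62420^0.25 = 0.01999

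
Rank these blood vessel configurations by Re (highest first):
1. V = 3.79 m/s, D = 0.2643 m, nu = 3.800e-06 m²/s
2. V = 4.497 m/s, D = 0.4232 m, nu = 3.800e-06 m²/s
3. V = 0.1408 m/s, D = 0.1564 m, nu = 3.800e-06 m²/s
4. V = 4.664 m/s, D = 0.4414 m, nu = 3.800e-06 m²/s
Case 1: Re = 263604
Case 2: Re = 500824
Case 3: Re = 5795
Case 4: Re = 541760
Ranking (highest first): 4, 2, 1, 3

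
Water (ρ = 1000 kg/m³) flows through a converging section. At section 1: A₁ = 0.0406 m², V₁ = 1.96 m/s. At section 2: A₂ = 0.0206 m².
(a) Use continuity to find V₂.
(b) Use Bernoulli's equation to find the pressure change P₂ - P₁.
(a) Continuity: A₁V₁=A₂V₂ -> V₂=A₁V₁/A₂=0.0406*1.96/0.0206=3.86 m/s
(b) Bernoulli: P₂-P₁=0.5*rho*(V₁^2-V₂^2)/1000=0.5*1000*(1.96^2-3.86^2)/1000=-5.529 kPa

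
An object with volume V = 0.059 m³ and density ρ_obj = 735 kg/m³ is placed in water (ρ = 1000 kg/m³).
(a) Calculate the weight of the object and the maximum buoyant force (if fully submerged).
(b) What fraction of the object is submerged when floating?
(a) W=rho_obj*g*V=735*9.81*0.059=425.4 N; F_B(max)=rho*g*V=1000*9.81*0.059=578.8 N
(b) Floating fraction=rho_obj/rho=735/1000=0.735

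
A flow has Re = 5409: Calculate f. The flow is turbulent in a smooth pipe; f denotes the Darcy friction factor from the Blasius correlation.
Formula: f = \frac{0.316}{Re^{0.25}}
f = 0.316/5409^0.25 = 0.03685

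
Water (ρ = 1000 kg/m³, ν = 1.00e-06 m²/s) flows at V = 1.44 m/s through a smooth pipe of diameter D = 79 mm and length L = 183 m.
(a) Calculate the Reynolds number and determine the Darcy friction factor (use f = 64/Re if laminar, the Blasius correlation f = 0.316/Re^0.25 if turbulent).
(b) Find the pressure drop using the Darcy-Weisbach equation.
(a) Re = V·D/ν = 1.44·0.079/1.00e-06 = 113760 → turbulent (Re > 4000); f = 0.316/Re^0.25 = 0.316/113760^0.25 = 0.017206 (Blasius is strictly valid for Re ≲ 1e5; used here as the smooth-pipe estimate the problem specifies)
(b) Darcy-Weisbach: ΔP = f·(L/D)·½ρV²/1000 = 0.017206·(183/0.079)·½·1000·1.44²/1000 = 41.32 kPa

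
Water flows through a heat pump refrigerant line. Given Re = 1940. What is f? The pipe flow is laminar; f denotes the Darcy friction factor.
Formula: f = \frac{64}{Re}
f = 64/1940 = 0.03299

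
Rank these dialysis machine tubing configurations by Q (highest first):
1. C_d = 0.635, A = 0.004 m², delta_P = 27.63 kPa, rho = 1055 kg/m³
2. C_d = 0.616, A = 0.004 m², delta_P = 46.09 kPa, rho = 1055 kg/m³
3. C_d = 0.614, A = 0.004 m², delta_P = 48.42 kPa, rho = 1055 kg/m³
Case 1: Q = 18.38 L/s
Case 2: Q = 23.03 L/s
Case 3: Q = 23.53 L/s
Ranking (highest first): 3, 2, 1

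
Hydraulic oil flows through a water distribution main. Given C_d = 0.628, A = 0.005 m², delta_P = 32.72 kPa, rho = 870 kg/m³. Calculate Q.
Formula: Q = C_d A \sqrt{\frac{2 \Delta P}{\rho}}
Q = 0.628·0.005·√(2·(32.72·1000)/870)·1000 = 27.23 L/s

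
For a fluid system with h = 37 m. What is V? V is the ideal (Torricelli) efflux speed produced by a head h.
Formula: V = \sqrt{2 g h}
V = √(2·9.81·37) = 26.94 m/s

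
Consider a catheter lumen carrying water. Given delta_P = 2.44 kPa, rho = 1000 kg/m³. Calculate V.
Formula: V = \sqrt{\frac{2 \Delta P}{\rho}}
V = √(2·(2.44·1000)/1000) = 2.209 m/s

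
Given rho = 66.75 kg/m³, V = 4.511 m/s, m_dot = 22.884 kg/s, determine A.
Formula: \dot{m} = \rho A V
Substituting knowns: 22.884 = 66.75·A·4.511
Solving for A: A = 22.884/(66.75·4.511) = 0.076 m²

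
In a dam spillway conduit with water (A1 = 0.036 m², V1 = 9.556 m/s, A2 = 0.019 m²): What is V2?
Formula: V_2 = \frac{A_1 V_1}{A_2}
V2 = 0.036·9.556/0.019 = 18.11 m/s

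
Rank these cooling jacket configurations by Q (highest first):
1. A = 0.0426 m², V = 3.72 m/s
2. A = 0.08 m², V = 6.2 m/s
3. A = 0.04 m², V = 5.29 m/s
Case 1: Q = 158.5 L/s
Case 2: Q = 496 L/s
Case 3: Q = 211.6 L/s
Ranking (highest first): 2, 3, 1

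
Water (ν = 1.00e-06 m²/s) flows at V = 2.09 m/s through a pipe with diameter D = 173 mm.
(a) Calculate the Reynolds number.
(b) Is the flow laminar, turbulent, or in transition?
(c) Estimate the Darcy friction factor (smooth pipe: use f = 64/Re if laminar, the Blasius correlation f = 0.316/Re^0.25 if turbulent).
(a) Re = V·D/ν = 2.09·0.173/1.00e-06 = 361570
(b) Flow regime: turbulent (Re > 4000)
(c) Friction factor: f = 0.316/Re^0.25 = 0.316/361570^0.25 = 0.01289 (Blasius is strictly valid for Re ≲ 1e5; used here as the smooth-pipe estimate the problem specifies)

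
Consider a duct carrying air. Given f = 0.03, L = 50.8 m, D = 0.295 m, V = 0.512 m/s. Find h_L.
Formula: h_L = f \frac{L}{D} \frac{V^2}{2g}
h_L = 0.03·(50.8/0.295)·0.512²/(2·9.81) = 0.06902 m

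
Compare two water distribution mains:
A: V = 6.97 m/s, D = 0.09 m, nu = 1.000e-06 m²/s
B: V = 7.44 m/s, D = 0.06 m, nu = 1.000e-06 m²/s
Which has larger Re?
Re(A) = 627300, Re(B) = 446400. Answer: A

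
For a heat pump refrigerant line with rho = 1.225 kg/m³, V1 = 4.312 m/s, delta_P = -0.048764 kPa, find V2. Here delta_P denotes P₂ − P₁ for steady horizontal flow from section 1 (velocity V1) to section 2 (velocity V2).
Formula: \Delta P = \frac{1}{2} \rho (V_1^2 - V_2^2)
Substituting knowns: -0.048764 = 0.5·1.225·(4.312² − V2²)/1000
Solving for V2: V2 = √(4.312² − 2·(-0.048764·1000)/1.225) = 9.91 m/s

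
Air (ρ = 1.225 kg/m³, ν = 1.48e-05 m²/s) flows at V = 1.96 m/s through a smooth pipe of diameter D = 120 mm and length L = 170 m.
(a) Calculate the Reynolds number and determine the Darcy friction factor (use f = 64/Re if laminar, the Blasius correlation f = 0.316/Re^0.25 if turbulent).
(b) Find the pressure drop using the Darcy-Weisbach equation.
(a) Re = V·D/ν = 1.96·0.12/1.48e-05 = 15892 → turbulent (Re > 4000); f = 0.316/Re^0.25 = 0.316/15892^0.25 = 0.028144
(b) Darcy-Weisbach: ΔP = f·(L/D)·½ρV²/1000 = 0.028144·(170/0.120)·½·1.225·1.96²/1000 = 0.09381 kPa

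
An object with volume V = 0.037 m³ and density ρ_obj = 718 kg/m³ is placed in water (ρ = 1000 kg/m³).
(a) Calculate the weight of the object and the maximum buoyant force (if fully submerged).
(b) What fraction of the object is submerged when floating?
(a) W=rho_obj*g*V=718*9.81*0.037=260.6 N; F_B(max)=rho*g*V=1000*9.81*0.037=363.0 N
(b) Floating fraction=rho_obj/rho=718/1000=0.718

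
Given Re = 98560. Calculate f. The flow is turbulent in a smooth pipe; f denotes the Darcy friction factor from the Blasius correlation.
Formula: f = \frac{0.316}{Re^{0.25}}
f = 0.316/98560^0.25 = 0.01783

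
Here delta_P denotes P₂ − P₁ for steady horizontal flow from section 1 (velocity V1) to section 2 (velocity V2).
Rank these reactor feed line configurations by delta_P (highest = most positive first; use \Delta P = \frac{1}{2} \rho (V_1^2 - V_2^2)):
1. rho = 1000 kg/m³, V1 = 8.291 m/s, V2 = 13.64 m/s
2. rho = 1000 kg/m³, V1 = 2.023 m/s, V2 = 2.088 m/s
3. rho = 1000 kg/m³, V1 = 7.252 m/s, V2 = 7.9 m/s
Case 1: delta_P = -58.65 kPa
Case 2: delta_P = -0.1336 kPa
Case 3: delta_P = -4.909 kPa
Ranking (highest first): 2, 3, 1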